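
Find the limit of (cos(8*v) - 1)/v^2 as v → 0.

-32

Direct substitution gives 0/0.
Apply L'Hôpital: lim (-8*sin(8*v))/(2*v), still 0/0.
After 2 applications of L'Hôpital's rule the quotient is (-64*cos(8*v))/(2); substituting v = 0 gives -32.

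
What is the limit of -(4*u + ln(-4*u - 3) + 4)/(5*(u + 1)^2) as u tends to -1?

8/5

Direct substitution gives 0/0.
Apply L'Hôpital: lim (4 - 4/(-4*u - 3))/(-10*u - 10), still 0/0.
After 2 applications of L'Hôpital's rule the quotient is (-16/(-4*u - 3)^2)/(-10); substituting u = -1 gives 8/5.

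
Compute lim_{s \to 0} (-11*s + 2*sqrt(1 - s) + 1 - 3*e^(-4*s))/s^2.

Substitution gives 0/0 (the numerator vanishes to order 2).
Expand each term to order s^2: the coefficient of s^2 in 2·√(1 - s) is -1/4 and in -3·e^(-4s) is -24.
Lower-order terms cancel with the polynomial part, so the numerator is (-97/4)·s^2 + o(s^2), and the limit is (-97/4)/(1) = -97/4.

-97/4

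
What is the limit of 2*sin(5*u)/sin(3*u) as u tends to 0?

Substitution gives 0/0.
Divide numerator and denominator by u: sin(5u)/u → 5 and sin(3u)/u → 3, so the limit is 2·5/3 = 10/3.

10/3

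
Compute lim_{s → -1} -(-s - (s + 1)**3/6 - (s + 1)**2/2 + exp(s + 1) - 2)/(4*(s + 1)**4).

Direct substitution gives 0/0.
Apply L'Hôpital: lim (-s - (s + 1)^2/2 + e^(s + 1) - 2)/(-16*(s + 1)^3), still 0/0.
Apply L'Hôpital: lim (-s + e^(s + 1) - 2)/(-48*(s + 1)^2), still 0/0.
Apply L'Hôpital: lim (e^(s + 1) - 1)/(-96*s - 96), still 0/0.
After 4 applications of L'Hôpital's rule the quotient is (e^(s + 1))/(-96); substituting s = -1 gives -1/96.

-1/96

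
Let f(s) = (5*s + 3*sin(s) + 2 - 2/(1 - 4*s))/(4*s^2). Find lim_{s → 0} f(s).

-8

Substitution gives 0/0 (the numerator vanishes to order 2).
Expand each term to order s^2: the coefficient of s^2 in 3·sin(s) is 0 and in -2·1/(1 - 4s) is -32.
Lower-order terms cancel with the polynomial part, so the numerator is (-32)·s^2 + o(s^2), and the limit is (-32)/(4) = -8.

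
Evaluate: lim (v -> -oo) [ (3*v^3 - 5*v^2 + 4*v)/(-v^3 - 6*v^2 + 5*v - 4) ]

-3

Numerator and denominator both have degree 3.
Dividing every term by v^3, all lower-order terms vanish and the limit is the ratio of leading coefficients, 3/(-1) = -3.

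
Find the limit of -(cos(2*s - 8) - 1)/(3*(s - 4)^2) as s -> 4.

Direct substitution gives 0/0.
Apply L'Hôpital: lim (-2*sin(2*s - 8))/(24 - 6*s), still 0/0.
After 2 applications of L'Hôpital's rule the quotient is (-4*cos(2*s - 8))/(-6); substituting s = 4 gives 2/3.

2/3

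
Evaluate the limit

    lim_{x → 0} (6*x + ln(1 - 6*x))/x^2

Direct substitution gives 0/0.
Apply L'Hôpital: lim (6 - 6/(1 - 6*x))/(2*x), still 0/0.
After 2 applications of L'Hôpital's rule the quotient is (-36/(1 - 6*x)^2)/(2); substituting x = 0 gives -18.

-18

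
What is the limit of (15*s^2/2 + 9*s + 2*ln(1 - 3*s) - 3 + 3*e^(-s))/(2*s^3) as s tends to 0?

-37/4

Substitution gives 0/0; apply L'Hôpital's rule 3 times.
After differentiating numerator and denominator 3 times the quotient is (-3*e^(-s) + 108/(3*s - 1)^3)/(12); at s = 0 this is -37/4.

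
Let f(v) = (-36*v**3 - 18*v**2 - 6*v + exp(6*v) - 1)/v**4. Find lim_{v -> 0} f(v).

Direct substitution gives 0/0.
Apply L'Hôpital: lim (-108*v^2 - 36*v + 6*e^(6*v) - 6)/(4*v^3), still 0/0.
Apply L'Hôpital: lim (-216*v + 36*e^(6*v) - 36)/(12*v^2), still 0/0.
Apply L'Hôpital: lim (216*e^(6*v) - 216)/(24*v), still 0/0.
After 4 applications of L'Hôpital's rule the quotient is (1296*e^(6*v))/(24); substituting v = 0 gives 54.

54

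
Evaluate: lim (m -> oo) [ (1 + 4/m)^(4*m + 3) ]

Let L be the limit and take ln: ln L = lim (4m + 3)·ln(1 + 4/m) = lim (4m + 3)·(4/m + O(1/m²)) = 16.
Hence L = e^(16).

e^(16)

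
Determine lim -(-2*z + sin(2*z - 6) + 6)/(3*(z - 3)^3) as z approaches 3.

4/9

Direct substitution gives 0/0.
Apply L'Hôpital: lim (2*cos(2*z - 6) - 2)/(-9*(z - 3)^2), still 0/0.
Apply L'Hôpital: lim (-4*sin(2*z - 6))/(54 - 18*z), still 0/0.
After 3 applications of L'Hôpital's rule the quotient is (-8*cos(2*z - 6))/(-18); substituting z = 3 gives 4/9.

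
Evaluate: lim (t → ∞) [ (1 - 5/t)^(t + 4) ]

The base → 1 and the exponent → ∞: a 1^∞ form.
Take logarithms: (t + 4)·ln(1 - 5/t). Since ln(1+u) ~ u for small u, this behaves like (t)·(-5/t) → -5.
So the limit is e^(-5).

e^(-5)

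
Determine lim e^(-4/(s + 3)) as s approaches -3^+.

0

As s → -3⁺, -4/(s + 3) → −∞, so e^(-4/(s + 3)) → 0.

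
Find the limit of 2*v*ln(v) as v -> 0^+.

This is a 0·(−∞) form. Rewrite as 2·ln(v) / v^(−1) and apply L'Hôpital:
the derivative quotient is 2·(1/v) / (−1·v^(−2)) = (-2/1)·v^1 → 0.

0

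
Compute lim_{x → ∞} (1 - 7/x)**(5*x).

e^(-35)

The base → 1 and the exponent → ∞: a 1^∞ form.
Take logarithms: (5x)·ln(1 - 7/x). Since ln(1+u) ~ u for small u, this behaves like (5x)·(-7/x) → -35.
So the limit is e^(-35).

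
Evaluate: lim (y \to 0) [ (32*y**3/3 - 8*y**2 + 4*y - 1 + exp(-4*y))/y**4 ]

Direct substitution gives 0/0.
Apply L'Hôpital: lim (32*y^2 - 16*y + 4 - 4*e^(-4*y))/(4*y^3), still 0/0.
Apply L'Hôpital: lim (64*y - 16 + 16*e^(-4*y))/(12*y^2), still 0/0.
Apply L'Hôpital: lim (64 - 64*e^(-4*y))/(24*y), still 0/0.
After 4 applications of L'Hôpital's rule the quotient is (256*e^(-4*y))/(24); substituting y = 0 gives 32/3.

32/3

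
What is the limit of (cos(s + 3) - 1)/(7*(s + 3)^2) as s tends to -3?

-1/14

Direct substitution gives 0/0.
Apply L'Hôpital: lim (-sin(s + 3))/(14*s + 42), still 0/0.
After 2 applications of L'Hôpital's rule the quotient is (-cos(s + 3))/(14); substituting s = -3 gives -1/14.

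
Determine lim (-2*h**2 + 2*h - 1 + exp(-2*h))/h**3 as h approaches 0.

Direct substitution gives 0/0.
Apply L'Hôpital: lim (-4*h + 2 - 2*e^(-2*h))/(3*h^2), still 0/0.
Apply L'Hôpital: lim (-4 + 4*e^(-2*h))/(6*h), still 0/0.
After 3 applications of L'Hôpital's rule the quotient is (-8*e^(-2*h))/(6); substituting h = 0 gives -4/3.

-4/3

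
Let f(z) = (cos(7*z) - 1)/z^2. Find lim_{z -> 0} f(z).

Direct substitution gives 0/0.
Apply L'Hôpital: lim (-7*sin(7*z))/(2*z), still 0/0.
After 2 applications of L'Hôpital's rule the quotient is (-49*cos(7*z))/(2); substituting z = 0 gives -49/2.

-49/2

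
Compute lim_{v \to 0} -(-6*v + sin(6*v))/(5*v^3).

Direct substitution gives 0/0.
Apply L'Hôpital: lim (6*cos(6*v) - 6)/(-15*v^2), still 0/0.
Apply L'Hôpital: lim (-36*sin(6*v))/(-30*v), still 0/0.
After 3 applications of L'Hôpital's rule the quotient is (-216*cos(6*v))/(-30); substituting v = 0 gives 36/5.

36/5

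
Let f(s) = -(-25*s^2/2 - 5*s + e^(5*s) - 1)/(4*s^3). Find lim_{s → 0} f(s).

-125/24

Direct substitution gives 0/0.
Apply L'Hôpital: lim (-25*s + 5*e^(5*s) - 5)/(-12*s^2), still 0/0.
Apply L'Hôpital: lim (25*e^(5*s) - 25)/(-24*s), still 0/0.
After 3 applications of L'Hôpital's rule the quotient is (125*e^(5*s))/(-24); substituting s = 0 gives -125/24.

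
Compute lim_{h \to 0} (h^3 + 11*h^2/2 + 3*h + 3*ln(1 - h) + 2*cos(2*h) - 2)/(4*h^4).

Substitution gives 0/0 (the numerator vanishes to order 4).
Expand each term to order h^4: the coefficient of h^4 in 2·cos(2h) is 4/3 and in 3·ln(1 - h) is -3/4.
Lower-order terms cancel with the polynomial part, so the numerator is (7/12)·h^4 + o(h^4), and the limit is (7/12)/(4) = 7/48.

7/48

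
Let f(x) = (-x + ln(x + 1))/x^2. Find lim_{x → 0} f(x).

-1/2

Direct substitution gives 0/0.
Apply L'Hôpital: lim (-1 + 1/(x + 1))/(2*x), still 0/0.
After 2 applications of L'Hôpital's rule the quotient is (-1/(x + 1)^2)/(2); substituting x = 0 gives -1/2.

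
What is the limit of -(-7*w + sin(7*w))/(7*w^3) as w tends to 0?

49/6

Direct substitution gives 0/0.
Apply L'Hôpital: lim (7*cos(7*w) - 7)/(-21*w^2), still 0/0.
Apply L'Hôpital: lim (-49*sin(7*w))/(-42*w), still 0/0.
After 3 applications of L'Hôpital's rule the quotient is (-343*cos(7*w))/(-42); substituting w = 0 gives 49/6.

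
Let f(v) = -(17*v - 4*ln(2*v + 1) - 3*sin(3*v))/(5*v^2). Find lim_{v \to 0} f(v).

-8/5

Substitution gives 0/0; apply L'Hôpital's rule 2 times.
After differentiating numerator and denominator 2 times the quotient is (27*sin(3*v) + 16/(2*v + 1)^2)/(-10); at v = 0 this is -8/5.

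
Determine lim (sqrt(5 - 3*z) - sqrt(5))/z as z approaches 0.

Substitution gives 0/0. Multiply numerator and denominator by the conjugate √(5 - 3z) + √5.
The numerator becomes (5 - 3z) − 5 = -3z, so the expression simplifies to -3/(√(5 - 3z) + √5).
Letting z → 0 gives -3/(2√5) = -3*√(5)/10.

-3*√(5)/10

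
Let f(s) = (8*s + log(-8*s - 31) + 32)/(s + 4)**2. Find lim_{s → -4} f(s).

Direct substitution gives 0/0.
Apply L'Hôpital: lim (8 - 8/(-8*s - 31))/(2*s + 8), still 0/0.
After 2 applications of L'Hôpital's rule the quotient is (-64/(-8*s - 31)^2)/(2); substituting s = -4 gives -32.

-32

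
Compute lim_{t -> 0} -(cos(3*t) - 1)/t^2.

Direct substitution gives 0/0.
Apply L'Hôpital: lim (-3*sin(3*t))/(-2*t), still 0/0.
After 2 applications of L'Hôpital's rule the quotient is (-9*cos(3*t))/(-2); substituting t = 0 gives 9/2.

9/2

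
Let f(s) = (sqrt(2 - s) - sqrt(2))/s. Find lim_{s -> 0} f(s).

Substitution gives 0/0. Multiply numerator and denominator by the conjugate √(2 - s) + √2.
The numerator becomes (2 - s) − 2 = -s, so the expression simplifies to -1/(√(2 - s) + √2).
Letting s → 0 gives -1/(2√2) = -√(2)/4.

-√(2)/4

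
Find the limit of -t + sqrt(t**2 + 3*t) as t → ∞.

3/2

This has the form ∞ − ∞. Multiply and divide by the conjugate √(t^2 + 3*t) + t.
That gives (3t) / (√(t^2 + 3*t) + t).
Divide numerator and denominator by t: the limit is 3/(2·1) = 3/2.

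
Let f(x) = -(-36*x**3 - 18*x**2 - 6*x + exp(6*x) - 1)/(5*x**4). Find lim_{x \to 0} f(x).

-54/5

Direct substitution gives 0/0.
Apply L'Hôpital: lim (-108*x^2 - 36*x + 6*e^(6*x) - 6)/(-20*x^3), still 0/0.
Apply L'Hôpital: lim (-216*x + 36*e^(6*x) - 36)/(-60*x^2), still 0/0.
Apply L'Hôpital: lim (216*e^(6*x) - 216)/(-120*x), still 0/0.
After 4 applications of L'Hôpital's rule the quotient is (1296*e^(6*x))/(-120); substituting x = 0 gives -54/5.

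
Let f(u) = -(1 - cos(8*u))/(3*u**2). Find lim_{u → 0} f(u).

Substitution gives 0/0.
Use (1 − cos θ)/θ² → 1/2 with θ = 8u: the limit is 8²/(2·(-3)) = -32/3.

-32/3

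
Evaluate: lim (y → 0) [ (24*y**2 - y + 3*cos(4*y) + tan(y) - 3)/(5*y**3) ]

1/15

Substitution gives 0/0 (the numerator vanishes to order 3).
Expand each term to order y^3: the coefficient of y^3 in tan(y) is 1/3 and in 3·cos(4y) is 0.
Lower-order terms cancel with the polynomial part, so the numerator is (1/3)·y^3 + o(y^3), and the limit is (1/3)/(5) = 1/15.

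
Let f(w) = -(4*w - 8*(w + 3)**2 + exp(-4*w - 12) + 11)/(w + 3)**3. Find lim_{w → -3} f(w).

32/3

Direct substitution gives 0/0.
Apply L'Hôpital: lim (-16*w - 4*e^(-4*w - 12) - 44)/(-3*(w + 3)^2), still 0/0.
Apply L'Hôpital: lim (16*e^(-4*w - 12) - 16)/(-6*w - 18), still 0/0.
After 3 applications of L'Hôpital's rule the quotient is (-64*e^(-4*w - 12))/(-6); substituting w = -3 gives 32/3.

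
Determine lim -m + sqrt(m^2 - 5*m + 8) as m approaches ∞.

This has the form ∞ − ∞. Multiply and divide by the conjugate √(m^2 - 5*m + 8) + m.
That gives (-5m + 8) / (√(m^2 - 5*m + 8) + m).
Divide numerator and denominator by m: the limit is -5/(2·1) = -5/2.

-5/2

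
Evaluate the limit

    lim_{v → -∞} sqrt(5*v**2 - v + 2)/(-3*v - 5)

For large |v|, √(5*v^2 - v + 2) ≈ √5·|v| and the denominator ≈ -3v.
Since v → −∞, |v| = −v, giving −√5/(-3) = √(5)/3.

√(5)/3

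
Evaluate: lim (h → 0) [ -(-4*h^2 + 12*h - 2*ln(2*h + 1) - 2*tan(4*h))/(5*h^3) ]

48/5

Substitution gives 0/0; apply L'Hôpital's rule 3 times.
After differentiating numerator and denominator 3 times the quotient is (-512*tan(4*h)^2/cos(4*h)^2 - 256/cos(4*h)^4 - 32/(2*h + 1)^3)/(-30); at h = 0 this is 48/5.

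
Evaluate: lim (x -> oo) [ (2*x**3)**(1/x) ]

1

Base → ∞ and exponent → 0: an ∞^0 form.
Take logs: (1/x)·ln(2·x^3) = (ln 2 + 3·ln x)/x → 0.
So the limit is e^0 = 1.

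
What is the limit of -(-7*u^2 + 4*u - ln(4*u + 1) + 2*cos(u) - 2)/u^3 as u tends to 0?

Substitution gives 0/0 (the numerator vanishes to order 3).
Expand each term to order u^3: the coefficient of u^3 in 2·cos(u) is 0 and in −ln(1 + 4u) is -64/3.
Lower-order terms cancel with the polynomial part, so the numerator is (-64/3)·u^3 + o(u^3), and the limit is (-64/3)/(-1) = 64/3.

64/3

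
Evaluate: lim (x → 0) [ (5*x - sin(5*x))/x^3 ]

Direct substitution gives 0/0.
Apply L'Hôpital: lim (5 - 5*cos(5*x))/(3*x^2), still 0/0.
Apply L'Hôpital: lim (25*sin(5*x))/(6*x), still 0/0.
After 3 applications of L'Hôpital's rule the quotient is (125*cos(5*x))/(6); substituting x = 0 gives 125/6.

125/6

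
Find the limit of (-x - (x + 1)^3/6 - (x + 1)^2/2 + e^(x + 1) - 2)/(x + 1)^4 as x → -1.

Direct substitution gives 0/0.
Apply L'Hôpital: lim (-x - (x + 1)^2/2 + e^(x + 1) - 2)/(4*(x + 1)^3), still 0/0.
Apply L'Hôpital: lim (-x + e^(x + 1) - 2)/(12*(x + 1)^2), still 0/0.
Apply L'Hôpital: lim (e^(x + 1) - 1)/(24*x + 24), still 0/0.
After 4 applications of L'Hôpital's rule the quotient is (e^(x + 1))/(24); substituting x = -1 gives 1/24.

1/24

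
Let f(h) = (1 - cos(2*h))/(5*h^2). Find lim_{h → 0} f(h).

2/5

Substitution gives 0/0.
Use (1 − cos u)/u² → 1/2 with u = 2h: the limit is 2²/(2·5) = 2/5.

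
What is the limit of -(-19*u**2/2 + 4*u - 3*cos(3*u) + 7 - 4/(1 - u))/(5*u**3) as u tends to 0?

Substitution gives 0/0; apply L'Hôpital's rule 3 times.
After differentiating numerator and denominator 3 times the quotient is (-81*sin(3*u) - 24/(u - 1)^4)/(-30); at u = 0 this is 4/5.

4/5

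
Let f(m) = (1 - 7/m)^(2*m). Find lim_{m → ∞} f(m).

Write it as [(1 - 7/m)^m]^(2) · (1 - 7/m)^(0). The bracketed term tends to e^(-7) and the second factor to 1, so the limit is e^(-14).

e^(-14)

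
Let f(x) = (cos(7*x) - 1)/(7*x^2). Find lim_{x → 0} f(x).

-7/2

Direct substitution gives 0/0.
Apply L'Hôpital: lim (-7*sin(7*x))/(14*x), still 0/0.
After 2 applications of L'Hôpital's rule the quotient is (-49*cos(7*x))/(14); substituting x = 0 gives -7/2.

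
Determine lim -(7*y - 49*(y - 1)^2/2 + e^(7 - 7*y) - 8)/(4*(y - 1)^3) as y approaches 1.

343/24

Direct substitution gives 0/0.
Apply L'Hôpital: lim (-49*y - 7*e^(7 - 7*y) + 56)/(-12*(y - 1)^2), still 0/0.
Apply L'Hôpital: lim (49*e^(7 - 7*y) - 49)/(24 - 24*y), still 0/0.
After 3 applications of L'Hôpital's rule the quotient is (-343*e^(7 - 7*y))/(-24); substituting y = 1 gives 343/24.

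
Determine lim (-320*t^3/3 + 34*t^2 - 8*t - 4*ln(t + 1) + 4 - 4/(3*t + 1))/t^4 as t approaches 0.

-323

Substitution gives 0/0; apply L'Hôpital's rule 4 times.
After differentiating numerator and denominator 4 times the quotient is (-7776/(3*t + 1)^5 + 24/(t + 1)^4)/(24); at t = 0 this is -323.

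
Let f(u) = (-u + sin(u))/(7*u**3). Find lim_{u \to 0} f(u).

-1/42

Direct substitution gives 0/0.
Apply L'Hôpital: lim (cos(u) - 1)/(21*u^2), still 0/0.
Apply L'Hôpital: lim (-sin(u))/(42*u), still 0/0.
After 3 applications of L'Hôpital's rule the quotient is (-cos(u))/(42); substituting u = 0 gives -1/42.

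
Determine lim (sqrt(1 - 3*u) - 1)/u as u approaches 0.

-3/2

Substitution gives 0/0. Multiply numerator and denominator by the conjugate √(1 - 3u) + √1.
The numerator becomes (1 - 3u) − 1 = -3u, so the expression simplifies to -3/(√(1 - 3u) + √1).
Letting u → 0 gives -3/(2√1) = -3/2.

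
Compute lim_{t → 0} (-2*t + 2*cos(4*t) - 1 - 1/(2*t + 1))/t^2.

-20

Substitution gives 0/0; apply L'Hôpital's rule 2 times.
After differentiating numerator and denominator 2 times the quotient is (-32*cos(4*t) - 8/(2*t + 1)^3)/(2); at t = 0 this is -20.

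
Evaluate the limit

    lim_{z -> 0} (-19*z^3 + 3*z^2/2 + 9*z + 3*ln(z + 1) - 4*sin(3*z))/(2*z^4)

-3/8

Substitution gives 0/0; apply L'Hôpital's rule 4 times.
After differentiating numerator and denominator 4 times the quotient is (-324*sin(3*z) - 18/(z + 1)^4)/(48); at z = 0 this is -3/8.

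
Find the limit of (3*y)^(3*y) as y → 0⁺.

1

Base → 0⁺ and exponent → 0⁺: a 0^0 form.
Take logs: 3y·ln(3y). This is 0·(−∞); rewriting as ln(3y)/(1/(3y)) and applying L'Hôpital gives 0.
Hence the limit is e^0 = 1.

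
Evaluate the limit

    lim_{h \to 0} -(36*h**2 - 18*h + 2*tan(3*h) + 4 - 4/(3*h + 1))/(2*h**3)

Substitution gives 0/0 (the numerator vanishes to order 3).
Expand each term to order h^3: the coefficient of h^3 in -4·1/(1 + 3h) is 108 and in 2·tan(3h) is 18.
Lower-order terms cancel with the polynomial part, so the numerator is (126)·h^3 + o(h^3), and the limit is (126)/(-2) = -63.

-63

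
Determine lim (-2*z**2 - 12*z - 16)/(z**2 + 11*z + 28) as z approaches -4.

At z = -4 both the top and bottom vanish — a removable singularity. Factoring out (z + 4) from each leaves (-2*z - 4)/(z + 7), which at z = -4 equals 4/3.

4/3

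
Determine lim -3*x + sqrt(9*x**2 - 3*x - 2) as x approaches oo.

-1/2

This has the form ∞ − ∞. Multiply and divide by the conjugate √(9*x^2 - 3*x - 2) + 3x.
That gives (-3x - 2) / (√(9*x^2 - 3*x - 2) + 3x).
Divide numerator and denominator by x: the limit is -3/(2·3) = -1/2.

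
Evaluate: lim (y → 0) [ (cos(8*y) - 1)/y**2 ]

Direct substitution gives 0/0.
Apply L'Hôpital: lim (-8*sin(8*y))/(2*y), still 0/0.
After 2 applications of L'Hôpital's rule the quotient is (-64*cos(8*y))/(2); substituting y = 0 gives -32.

-32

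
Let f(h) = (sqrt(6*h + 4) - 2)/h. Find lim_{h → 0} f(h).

A 0/0 form; rationalise with √(4 + 6h) + √4. This collapses the numerator to 6h, leaving 6/(√(4 + 6h) + √4) → 6/(2√4) = 3/2.

3/2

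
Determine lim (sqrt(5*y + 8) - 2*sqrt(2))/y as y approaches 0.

5*√(2)/8

A 0/0 form; rationalise with √(8 + 5y) + √8. This collapses the numerator to 5y, leaving 5/(√(8 + 5y) + √8) → 5/(2√8) = 5*√(2)/8.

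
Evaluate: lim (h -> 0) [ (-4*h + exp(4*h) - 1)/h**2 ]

Direct substitution gives 0/0.
Apply L'Hôpital: lim (4*e^(4*h) - 4)/(2*h), still 0/0.
After 2 applications of L'Hôpital's rule the quotient is (16*e^(4*h))/(2); substituting h = 0 gives 8.

8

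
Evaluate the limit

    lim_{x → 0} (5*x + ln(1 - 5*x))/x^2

-25/2

Direct substitution gives 0/0.
Apply L'Hôpital: lim (5 - 5/(1 - 5*x))/(2*x), still 0/0.
After 2 applications of L'Hôpital's rule the quotient is (-25/(1 - 5*x)^2)/(2); substituting x = 0 gives -25/2.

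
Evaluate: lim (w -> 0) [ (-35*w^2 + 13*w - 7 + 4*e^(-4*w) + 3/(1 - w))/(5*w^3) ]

-119/15

Substitution gives 0/0; apply L'Hôpital's rule 3 times.
After differentiating numerator and denominator 3 times the quotient is (-256*e^(-4*w) + 18/(w - 1)^4)/(30); at w = 0 this is -119/15.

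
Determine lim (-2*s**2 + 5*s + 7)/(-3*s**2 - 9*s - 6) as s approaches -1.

Since s = -1 makes numerator and denominator zero, (s + 1) divides both.
Cancelling it gives (7 - 2*s)/(-3*s - 6); now plug in s = -1 to get -3.

-3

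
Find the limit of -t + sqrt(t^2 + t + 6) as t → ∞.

1/2

This has the form ∞ − ∞. Multiply and divide by the conjugate √(t^2 + t + 6) + t.
That gives (t + 6) / (√(t^2 + t + 6) + t).
Divide numerator and denominator by t: the limit is 1/(2·1) = 1/2.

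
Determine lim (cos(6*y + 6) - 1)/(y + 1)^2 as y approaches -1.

Direct substitution gives 0/0.
Apply L'Hôpital: lim (-6*sin(6*y + 6))/(2*y + 2), still 0/0.
After 2 applications of L'Hôpital's rule the quotient is (-36*cos(6*y + 6))/(2); substituting y = -1 gives -18.

-18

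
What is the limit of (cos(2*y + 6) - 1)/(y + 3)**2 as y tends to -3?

-2

Direct substitution gives 0/0.
Apply L'Hôpital: lim (-2*sin(2*y + 6))/(2*y + 6), still 0/0.
After 2 applications of L'Hôpital's rule the quotient is (-4*cos(2*y + 6))/(2); substituting y = -3 gives -2.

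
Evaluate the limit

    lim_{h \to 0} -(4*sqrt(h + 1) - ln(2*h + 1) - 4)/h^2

-3/2

Substitution gives 0/0; apply L'Hôpital's rule 2 times.
After differentiating numerator and denominator 2 times the quotient is (4/(2*h + 1)^2 - 1/(h + 1)^(3/2))/(-2); at h = 0 this is -3/2.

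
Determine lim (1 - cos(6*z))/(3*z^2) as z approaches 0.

6

Substitution gives 0/0.
Use (1 − cos u)/u² → 1/2 with u = 6z: the limit is 6²/(2·3) = 6.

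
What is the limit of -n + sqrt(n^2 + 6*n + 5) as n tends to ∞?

3

An ∞ − ∞ form. Rationalising with the conjugate, the difference becomes (6n + 5) / (√(n^2 + 6*n + 5) + n).
For large n the denominator behaves like 2·n, so the quotient tends to 6/2 = 3.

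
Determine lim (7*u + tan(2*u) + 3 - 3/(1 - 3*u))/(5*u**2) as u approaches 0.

-27/5

Substitution gives 0/0 (the numerator vanishes to order 2).
Expand each term to order u^2: the coefficient of u^2 in -3·1/(1 - 3u) is -27 and in tan(2u) is 0.
Lower-order terms cancel with the polynomial part, so the numerator is (-27)·u^2 + o(u^2), and the limit is (-27)/(5) = -27/5.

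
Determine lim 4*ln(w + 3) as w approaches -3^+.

-∞

As w → -3⁺, w + 3 → 0⁺ and ln(w + 3) → −∞.
Multiplying by 4 gives -∞.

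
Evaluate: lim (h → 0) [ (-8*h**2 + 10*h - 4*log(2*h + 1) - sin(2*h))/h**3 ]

-28/3

Substitution gives 0/0 (the numerator vanishes to order 3).
Expand each term to order h^3: the coefficient of h^3 in −sin(2h) is 4/3 and in -4·ln(1 + 2h) is -32/3.
Lower-order terms cancel with the polynomial part, so the numerator is (-28/3)·h^3 + o(h^3), and the limit is (-28/3)/(1) = -28/3.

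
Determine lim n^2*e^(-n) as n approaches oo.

0

Write as n^2/e^{1n}, an ∞/∞ form.
Exponential growth dominates any polynomial, so repeated L'Hôpital (or the standard result) gives 0.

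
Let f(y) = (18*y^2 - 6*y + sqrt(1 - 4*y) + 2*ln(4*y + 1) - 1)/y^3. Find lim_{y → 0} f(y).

116/3

Substitution gives 0/0 (the numerator vanishes to order 3).
Expand each term to order y^3: the coefficient of y^3 in √(1 - 4y) is -4 and in 2·ln(1 + 4y) is 128/3.
Lower-order terms cancel with the polynomial part, so the numerator is (116/3)·y^3 + o(y^3), and the limit is (116/3)/(1) = 116/3.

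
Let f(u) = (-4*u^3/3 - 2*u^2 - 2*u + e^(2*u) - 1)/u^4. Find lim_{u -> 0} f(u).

2/3

Direct substitution gives 0/0.
Apply L'Hôpital: lim (-4*u^2 - 4*u + 2*e^(2*u) - 2)/(4*u^3), still 0/0.
Apply L'Hôpital: lim (-8*u + 4*e^(2*u) - 4)/(12*u^2), still 0/0.
Apply L'Hôpital: lim (8*e^(2*u) - 8)/(24*u), still 0/0.
After 4 applications of L'Hôpital's rule the quotient is (16*e^(2*u))/(24); substituting u = 0 gives 2/3.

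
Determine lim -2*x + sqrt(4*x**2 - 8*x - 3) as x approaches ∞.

This has the form ∞ − ∞. Multiply and divide by the conjugate √(4*x^2 - 8*x - 3) + 2x.
That gives (-8x - 3) / (√(4*x^2 - 8*x - 3) + 2x).
Divide numerator and denominator by x: the limit is -8/(2·2) = -2.

-2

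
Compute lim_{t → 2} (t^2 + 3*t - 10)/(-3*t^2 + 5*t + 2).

-1

Since t = 2 makes numerator and denominator zero, (t - 2) divides both.
Cancelling it gives (t + 5)/(-3*t - 1); now plug in t = 2 to get -1.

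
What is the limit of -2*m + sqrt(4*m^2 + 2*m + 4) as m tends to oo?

1/2

This has the form ∞ − ∞. Multiply and divide by the conjugate √(4*m^2 + 2*m + 4) + 2m.
That gives (2m + 4) / (√(4*m^2 + 2*m + 4) + 2m).
Divide numerator and denominator by m: the limit is 2/(2·2) = 1/2.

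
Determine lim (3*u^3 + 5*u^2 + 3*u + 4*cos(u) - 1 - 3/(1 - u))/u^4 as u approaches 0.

-17/6

Substitution gives 0/0; apply L'Hôpital's rule 4 times.
After differentiating numerator and denominator 4 times the quotient is (4*cos(u) + 72/(u - 1)^5)/(24); at u = 0 this is -17/6.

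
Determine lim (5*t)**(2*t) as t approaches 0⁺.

Base → 0⁺ and exponent → 0⁺: a 0^0 form.
Take logs: 2t·ln(5t). This is 0·(−∞); rewriting as ln(5t)/(1/(2t)) and applying L'Hôpital gives 0.
Hence the limit is e^0 = 1.

1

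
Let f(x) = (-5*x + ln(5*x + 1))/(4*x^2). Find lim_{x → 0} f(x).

-25/8

Direct substitution gives 0/0.
Apply L'Hôpital: lim (-5 + 5/(5*x + 1))/(8*x), still 0/0.
After 2 applications of L'Hôpital's rule the quotient is (-25/(5*x + 1)^2)/(8); substituting x = 0 gives -25/8.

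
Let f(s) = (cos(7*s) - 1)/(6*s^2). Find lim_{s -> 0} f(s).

-49/12

Direct substitution gives 0/0.
Apply L'Hôpital: lim (-7*sin(7*s))/(12*s), still 0/0.
After 2 applications of L'Hôpital's rule the quotient is (-49*cos(7*s))/(12); substituting s = 0 gives -49/12.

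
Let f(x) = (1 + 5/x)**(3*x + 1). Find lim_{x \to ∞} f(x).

Let L be the limit and take ln: ln L = lim (3x + 1)·ln(1 + 5/x) = lim (3x + 1)·(5/x + O(1/x²)) = 15.
Hence L = e^(15).

e^(15)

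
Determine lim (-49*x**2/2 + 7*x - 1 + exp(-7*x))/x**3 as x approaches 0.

Direct substitution gives 0/0.
Apply L'Hôpital: lim (-49*x + 7 - 7*e^(-7*x))/(3*x^2), still 0/0.
Apply L'Hôpital: lim (-49 + 49*e^(-7*x))/(6*x), still 0/0.
After 3 applications of L'Hôpital's rule the quotient is (-343*e^(-7*x))/(6); substituting x = 0 gives -343/6.

-343/6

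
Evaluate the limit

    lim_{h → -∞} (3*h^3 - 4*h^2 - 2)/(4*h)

∞

The numerator has higher degree (3 > 1); the quotient behaves like (3/(4))·h^2 for large |h|.
As h → −∞ this diverges to ∞.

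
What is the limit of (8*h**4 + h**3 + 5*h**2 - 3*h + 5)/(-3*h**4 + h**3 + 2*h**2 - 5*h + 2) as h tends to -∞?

Numerator and denominator both have degree 4.
Dividing every term by h^4, all lower-order terms vanish and the limit is the ratio of leading coefficients, 8/(-3) = -8/3.

-8/3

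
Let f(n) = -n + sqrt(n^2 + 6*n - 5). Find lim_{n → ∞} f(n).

3

This has the form ∞ − ∞. Multiply and divide by the conjugate √(n^2 + 6*n - 5) + n.
That gives (6n - 5) / (√(n^2 + 6*n - 5) + n).
Divide numerator and denominator by n: the limit is 6/(2·1) = 3.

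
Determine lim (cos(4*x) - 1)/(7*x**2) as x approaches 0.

Direct substitution gives 0/0.
Apply L'Hôpital: lim (-4*sin(4*x))/(14*x), still 0/0.
After 2 applications of L'Hôpital's rule the quotient is (-16*cos(4*x))/(14); substituting x = 0 gives -8/7.

-8/7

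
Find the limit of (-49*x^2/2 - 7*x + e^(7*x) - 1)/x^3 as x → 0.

Direct substitution gives 0/0.
Apply L'Hôpital: lim (-49*x + 7*e^(7*x) - 7)/(3*x^2), still 0/0.
Apply L'Hôpital: lim (49*e^(7*x) - 49)/(6*x), still 0/0.
After 3 applications of L'Hôpital's rule the quotient is (343*e^(7*x))/(6); substituting x = 0 gives 343/6.

343/6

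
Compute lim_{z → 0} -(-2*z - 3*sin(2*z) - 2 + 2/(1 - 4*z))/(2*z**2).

-16

Substitution gives 0/0; apply L'Hôpital's rule 2 times.
After differentiating numerator and denominator 2 times the quotient is (12*sin(2*z) - 64/(4*z - 1)^3)/(-4); at z = 0 this is -16.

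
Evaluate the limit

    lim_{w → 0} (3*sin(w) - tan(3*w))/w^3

Substitution gives 0/0 (the numerator vanishes to order 3).
Expand each term to order w^3: the coefficient of w^3 in 3·sin(w) is -1/2 and in −tan(3w) is -9.
Lower-order terms cancel with the polynomial part, so the numerator is (-19/2)·w^3 + o(w^3), and the limit is (-19/2)/(1) = -19/2.

-19/2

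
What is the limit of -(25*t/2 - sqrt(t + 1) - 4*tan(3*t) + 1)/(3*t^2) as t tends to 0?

Substitution gives 0/0; apply L'Hôpital's rule 2 times.
After differentiating numerator and denominator 2 times the quotient is (-72*tan(3*t)/cos(3*t)^2 + 1/(4*(t + 1)^(3/2)))/(-6); at t = 0 this is -1/24.

-1/24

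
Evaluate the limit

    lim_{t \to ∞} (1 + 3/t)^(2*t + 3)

Let L be the limit and take ln: ln L = lim (2t + 3)·ln(1 + 3/t) = lim (2t + 3)·(3/t + O(1/t²)) = 6.
Hence L = e^(6).

e^(6)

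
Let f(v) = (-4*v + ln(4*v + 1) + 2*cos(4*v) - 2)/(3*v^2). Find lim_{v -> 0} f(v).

-8

Substitution gives 0/0 (the numerator vanishes to order 2).
Expand each term to order v^2: the coefficient of v^2 in ln(1 + 4v) is -8 and in 2·cos(4v) is -16.
Lower-order terms cancel with the polynomial part, so the numerator is (-24)·v^2 + o(v^2), and the limit is (-24)/(3) = -8.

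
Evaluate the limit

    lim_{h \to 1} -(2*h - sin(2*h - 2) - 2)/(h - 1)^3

Direct substitution gives 0/0.
Apply L'Hôpital: lim (2 - 2*cos(2*h - 2))/(-3*(h - 1)^2), still 0/0.
Apply L'Hôpital: lim (4*sin(2*h - 2))/(6 - 6*h), still 0/0.
After 3 applications of L'Hôpital's rule the quotient is (8*cos(2*h - 2))/(-6); substituting h = 1 gives -4/3.

-4/3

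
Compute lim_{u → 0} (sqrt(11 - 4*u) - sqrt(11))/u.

-2*√(11)/11

A 0/0 form; rationalise with √(11 - 4u) + √11. This collapses the numerator to -4u, leaving -4/(√(11 - 4u) + √11) → -4/(2√11) = -2*√(11)/11.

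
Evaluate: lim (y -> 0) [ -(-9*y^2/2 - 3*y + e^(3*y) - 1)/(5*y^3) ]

-9/10

Direct substitution gives 0/0.
Apply L'Hôpital: lim (-9*y + 3*e^(3*y) - 3)/(-15*y^2), still 0/0.
Apply L'Hôpital: lim (9*e^(3*y) - 9)/(-30*y), still 0/0.
After 3 applications of L'Hôpital's rule the quotient is (27*e^(3*y))/(-30); substituting y = 0 gives -9/10.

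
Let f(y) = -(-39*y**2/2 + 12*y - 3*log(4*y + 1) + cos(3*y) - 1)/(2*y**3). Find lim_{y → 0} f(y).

32

Substitution gives 0/0; apply L'Hôpital's rule 3 times.
After differentiating numerator and denominator 3 times the quotient is (27*sin(3*y) - 384/(4*y + 1)^3)/(-12); at y = 0 this is 32.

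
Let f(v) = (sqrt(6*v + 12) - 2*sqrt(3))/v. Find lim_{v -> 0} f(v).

√(3)/2

Substitution gives 0/0. Multiply numerator and denominator by the conjugate √(12 + 6v) + √12.
The numerator becomes (12 + 6v) − 12 = 6v, so the expression simplifies to 6/(√(12 + 6v) + √12).
Letting v → 0 gives 6/(2√12) = √(3)/2.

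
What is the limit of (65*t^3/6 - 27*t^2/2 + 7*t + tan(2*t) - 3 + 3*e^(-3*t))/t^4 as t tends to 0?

81/8

Substitution gives 0/0 (the numerator vanishes to order 4).
Expand each term to order t^4: the coefficient of t^4 in tan(2t) is 0 and in 3·e^(-3t) is 81/8.
Lower-order terms cancel with the polynomial part, so the numerator is (81/8)·t^4 + o(t^4), and the limit is (81/8)/(1) = 81/8.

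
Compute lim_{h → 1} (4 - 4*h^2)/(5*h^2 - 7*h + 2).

At h = 1 both the top and bottom vanish — a removable singularity. Factoring out (h - 1) from each leaves (-4*h - 4)/(5*h - 2), which at h = 1 equals -8/3.

-8/3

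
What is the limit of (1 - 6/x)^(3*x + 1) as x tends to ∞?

e^(-18)

Let L be the limit and take ln: ln L = lim (3x + 1)·ln(1 - 6/x) = lim (3x + 1)·(-6/x + O(1/x²)) = -18.
Hence L = e^(-18).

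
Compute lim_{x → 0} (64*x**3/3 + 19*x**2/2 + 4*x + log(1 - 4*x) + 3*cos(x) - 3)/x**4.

Substitution gives 0/0 (the numerator vanishes to order 4).
Expand each term to order x^4: the coefficient of x^4 in ln(1 - 4x) is -64 and in 3·cos(x) is 1/8.
Lower-order terms cancel with the polynomial part, so the numerator is (-511/8)·x^4 + o(x^4), and the limit is (-511/8)/(1) = -511/8.

-511/8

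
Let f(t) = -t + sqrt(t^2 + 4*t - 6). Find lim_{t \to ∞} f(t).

2

This has the form ∞ − ∞. Multiply and divide by the conjugate √(t^2 + 4*t - 6) + t.
That gives (4t - 6) / (√(t^2 + 4*t - 6) + t).
Divide numerator and denominator by t: the limit is 4/(2·1) = 2.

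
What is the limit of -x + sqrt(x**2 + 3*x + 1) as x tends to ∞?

3/2

An ∞ − ∞ form. Rationalising with the conjugate, the difference becomes (3x + 1) / (√(x^2 + 3*x + 1) + x).
For large x the denominator behaves like 2·x, so the quotient tends to 3/2 = 3/2.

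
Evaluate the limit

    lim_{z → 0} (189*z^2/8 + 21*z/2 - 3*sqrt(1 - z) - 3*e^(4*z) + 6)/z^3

Substitution gives 0/0; apply L'Hôpital's rule 3 times.
After differentiating numerator and denominator 3 times the quotient is (-192*e^(4*z) + 9/(8*(1 - z)^(5/2)))/(6); at z = 0 this is -509/16.

-509/16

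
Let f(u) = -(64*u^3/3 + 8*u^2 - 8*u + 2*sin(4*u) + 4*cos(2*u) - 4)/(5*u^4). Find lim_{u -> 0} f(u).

-8/15

Substitution gives 0/0 (the numerator vanishes to order 4).
Expand each term to order u^4: the coefficient of u^4 in 2·sin(4u) is 0 and in 4·cos(2u) is 8/3.
Lower-order terms cancel with the polynomial part, so the numerator is (8/3)·u^4 + o(u^4), and the limit is (8/3)/(-5) = -8/15.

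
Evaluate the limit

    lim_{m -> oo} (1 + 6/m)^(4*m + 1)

Write it as [(1 + 6/m)^m]^(4) · (1 + 6/m)^(1). The bracketed term tends to e^(6) and the second factor to 1, so the limit is e^(24).

e^(24)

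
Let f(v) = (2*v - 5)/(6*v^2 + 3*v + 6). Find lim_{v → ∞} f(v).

0

The denominator has degree 2 and the numerator degree 1. Dividing numerator and denominator by v^2 sends every term to 0 except the leading denominator term, so the limit is 0.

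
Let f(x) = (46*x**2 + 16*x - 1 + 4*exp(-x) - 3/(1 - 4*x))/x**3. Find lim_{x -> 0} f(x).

Substitution gives 0/0; apply L'Hôpital's rule 3 times.
After differentiating numerator and denominator 3 times the quotient is (-4*e^(-x) - 1152/(4*x - 1)^4)/(6); at x = 0 this is -578/3.

-578/3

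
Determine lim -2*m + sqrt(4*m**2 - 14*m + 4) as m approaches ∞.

An ∞ − ∞ form. Rationalising with the conjugate, the difference becomes (-14m + 4) / (√(4*m^2 - 14*m + 4) + 2m).
For large m the denominator behaves like 2·2m, so the quotient tends to -14/4 = -7/2.

-7/2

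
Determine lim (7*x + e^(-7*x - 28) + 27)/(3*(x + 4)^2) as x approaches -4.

49/6

Direct substitution gives 0/0.
Apply L'Hôpital: lim (7 - 7*e^(-7*x - 28))/(6*x + 24), still 0/0.
After 2 applications of L'Hôpital's rule the quotient is (49*e^(-7*x - 28))/(6); substituting x = -4 gives 49/6.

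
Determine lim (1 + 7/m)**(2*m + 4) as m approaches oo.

Write it as [(1 + 7/m)^m]^(2) · (1 + 7/m)^(4). The bracketed term tends to e^(7) and the second factor to 1, so the limit is e^(14).

e^(14)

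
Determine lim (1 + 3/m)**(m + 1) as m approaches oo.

e^(3)

Let L be the limit and take ln: ln L = lim (m + 1)·ln(1 + 3/m) = lim (m + 1)·(3/m + O(1/m²)) = 3.
Hence L = e^(3).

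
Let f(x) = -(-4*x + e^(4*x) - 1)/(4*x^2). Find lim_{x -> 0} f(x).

Direct substitution gives 0/0.
Apply L'Hôpital: lim (4*e^(4*x) - 4)/(-8*x), still 0/0.
After 2 applications of L'Hôpital's rule the quotient is (16*e^(4*x))/(-8); substituting x = 0 gives -2.

-2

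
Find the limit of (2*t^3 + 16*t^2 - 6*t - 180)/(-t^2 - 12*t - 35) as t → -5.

8

Since t = -5 makes numerator and denominator zero, (t + 5) divides both.
Cancelling it gives (2*t^2 + 6*t - 36)/(-t - 7); now plug in t = -5 to get 8.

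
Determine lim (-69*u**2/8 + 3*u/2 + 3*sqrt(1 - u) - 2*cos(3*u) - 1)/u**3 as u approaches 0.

-3/16

Substitution gives 0/0 (the numerator vanishes to order 3).
Expand each term to order u^3: the coefficient of u^3 in 3·√(1 - u) is -3/16 and in -2·cos(3u) is 0.
Lower-order terms cancel with the polynomial part, so the numerator is (-3/16)·u^3 + o(u^3), and the limit is (-3/16)/(1) = -3/16.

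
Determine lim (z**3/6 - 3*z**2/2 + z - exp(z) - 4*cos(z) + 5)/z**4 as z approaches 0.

-5/24

Substitution gives 0/0 (the numerator vanishes to order 4).
Expand each term to order z^4: the coefficient of z^4 in -4·cos(z) is -1/6 and in −e^(z) is -1/24.
Lower-order terms cancel with the polynomial part, so the numerator is (-5/24)·z^4 + o(z^4), and the limit is (-5/24)/(1) = -5/24.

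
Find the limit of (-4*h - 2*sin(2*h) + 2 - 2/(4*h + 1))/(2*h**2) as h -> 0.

-16

Substitution gives 0/0; apply L'Hôpital's rule 2 times.
After differentiating numerator and denominator 2 times the quotient is (8*sin(2*h) - 64/(4*h + 1)^3)/(4); at h = 0 this is -16.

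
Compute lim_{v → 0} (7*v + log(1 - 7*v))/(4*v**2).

-49/8

Direct substitution gives 0/0.
Apply L'Hôpital: lim (7 - 7/(1 - 7*v))/(8*v), still 0/0.
After 2 applications of L'Hôpital's rule the quotient is (-49/(1 - 7*v)^2)/(8); substituting v = 0 gives -49/8.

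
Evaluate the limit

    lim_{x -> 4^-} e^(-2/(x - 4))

∞

As x → 4⁻, -2/(x - 4) → +∞, so e^(-2/(x - 4)) → ∞.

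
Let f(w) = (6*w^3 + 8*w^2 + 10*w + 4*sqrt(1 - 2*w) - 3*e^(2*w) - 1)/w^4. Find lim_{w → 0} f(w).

-9/2

Substitution gives 0/0 (the numerator vanishes to order 4).
Expand each term to order w^4: the coefficient of w^4 in 4·√(1 - 2w) is -5/2 and in -3·e^(2w) is -2.
Lower-order terms cancel with the polynomial part, so the numerator is (-9/2)·w^4 + o(w^4), and the limit is (-9/2)/(1) = -9/2.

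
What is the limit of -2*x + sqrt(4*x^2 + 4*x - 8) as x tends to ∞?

1

This has the form ∞ − ∞. Multiply and divide by the conjugate √(4*x^2 + 4*x - 8) + 2x.
That gives (4x - 8) / (√(4*x^2 + 4*x - 8) + 2x).
Divide numerator and denominator by x: the limit is 4/(2·2) = 1.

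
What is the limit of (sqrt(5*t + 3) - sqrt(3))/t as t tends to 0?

Substitution gives 0/0. Multiply numerator and denominator by the conjugate √(3 + 5t) + √3.
The numerator becomes (3 + 5t) − 3 = 5t, so the expression simplifies to 5/(√(3 + 5t) + √3).
Letting t → 0 gives 5/(2√3) = 5*√(3)/6.

5*√(3)/6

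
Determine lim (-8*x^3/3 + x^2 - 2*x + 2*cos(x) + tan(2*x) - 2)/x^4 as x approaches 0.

1/12

Substitution gives 0/0 (the numerator vanishes to order 4).
Expand each term to order x^4: the coefficient of x^4 in tan(2x) is 0 and in 2·cos(x) is 1/12.
Lower-order terms cancel with the polynomial part, so the numerator is (1/12)·x^4 + o(x^4), and the limit is (1/12)/(1) = 1/12.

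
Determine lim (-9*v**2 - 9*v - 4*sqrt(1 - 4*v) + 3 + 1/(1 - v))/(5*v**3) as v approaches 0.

Substitution gives 0/0; apply L'Hôpital's rule 3 times.
After differentiating numerator and denominator 3 times the quotient is (6/(v - 1)^4 + 96/(1 - 4*v)^(5/2))/(30); at v = 0 this is 17/5.

17/5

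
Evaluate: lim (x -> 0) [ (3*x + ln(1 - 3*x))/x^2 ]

-9/2

Direct substitution gives 0/0.
Apply L'Hôpital: lim (3 - 3/(1 - 3*x))/(2*x), still 0/0.
After 2 applications of L'Hôpital's rule the quotient is (-9/(1 - 3*x)^2)/(2); substituting x = 0 gives -9/2.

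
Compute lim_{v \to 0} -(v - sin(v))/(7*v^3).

Direct substitution gives 0/0.
Apply L'Hôpital: lim (1 - cos(v))/(-21*v^2), still 0/0.
Apply L'Hôpital: lim (sin(v))/(-42*v), still 0/0.
After 3 applications of L'Hôpital's rule the quotient is (cos(v))/(-42); substituting v = 0 gives -1/42.

-1/42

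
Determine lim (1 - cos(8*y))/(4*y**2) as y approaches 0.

Substitution gives 0/0.
Use (1 − cos u)/u² → 1/2 with u = 8y: the limit is 8²/(2·4) = 8.

8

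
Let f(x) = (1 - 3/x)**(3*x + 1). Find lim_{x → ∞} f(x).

The base → 1 and the exponent → ∞: a 1^∞ form.
Take logarithms: (3x + 1)·ln(1 - 3/x). Since ln(1+u) ~ u for small u, this behaves like (3x)·(-3/x) → -9.
So the limit is e^(-9).

e^(-9)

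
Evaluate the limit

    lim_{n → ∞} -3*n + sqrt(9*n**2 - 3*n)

An ∞ − ∞ form. Rationalising with the conjugate, the difference becomes (-3n) / (√(9*n^2 - 3*n) + 3n).
For large n the denominator behaves like 2·3n, so the quotient tends to -3/6 = -1/2.

-1/2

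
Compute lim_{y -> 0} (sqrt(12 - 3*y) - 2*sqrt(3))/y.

A 0/0 form; rationalise with √(12 - 3y) + √12. This collapses the numerator to -3y, leaving -3/(√(12 - 3y) + √12) → -3/(2√12) = -√(3)/4.

-√(3)/4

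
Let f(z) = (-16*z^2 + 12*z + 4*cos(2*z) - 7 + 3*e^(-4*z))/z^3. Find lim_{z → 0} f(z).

-32

Substitution gives 0/0 (the numerator vanishes to order 3).
Expand each term to order z^3: the coefficient of z^3 in 4·cos(2z) is 0 and in 3·e^(-4z) is -32.
Lower-order terms cancel with the polynomial part, so the numerator is (-32)·z^3 + o(z^3), and the limit is (-32)/(1) = -32.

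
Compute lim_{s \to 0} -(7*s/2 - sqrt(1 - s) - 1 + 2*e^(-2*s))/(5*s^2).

-33/40

Substitution gives 0/0 (the numerator vanishes to order 2).
Expand each term to order s^2: the coefficient of s^2 in 2·e^(-2s) is 4 and in −√(1 - s) is 1/8.
Lower-order terms cancel with the polynomial part, so the numerator is (33/8)·s^2 + o(s^2), and the limit is (33/8)/(-5) = -33/40.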